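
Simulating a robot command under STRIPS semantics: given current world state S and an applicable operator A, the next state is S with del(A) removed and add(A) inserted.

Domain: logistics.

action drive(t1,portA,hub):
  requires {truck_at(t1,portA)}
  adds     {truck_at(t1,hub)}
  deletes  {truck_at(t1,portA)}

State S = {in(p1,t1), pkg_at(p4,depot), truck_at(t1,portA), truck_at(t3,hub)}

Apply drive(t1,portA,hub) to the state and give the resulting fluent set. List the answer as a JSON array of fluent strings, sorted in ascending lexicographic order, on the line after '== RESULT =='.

Progress:
  pre ⊆ S: {truck_at(t1,portA)} ⊆ S  — applicable
  S \ del = {in(p1,t1), pkg_at(p4,depot), truck_at(t3,hub)}
  ∪ add   = {in(p1,t1), pkg_at(p4,depot), truck_at(t1,hub), truck_at(t3,hub)}

== RESULT ==
["in(p1,t1)", "pkg_at(p4,depot)", "truck_at(t1,hub)", "truck_at(t3,hub)"]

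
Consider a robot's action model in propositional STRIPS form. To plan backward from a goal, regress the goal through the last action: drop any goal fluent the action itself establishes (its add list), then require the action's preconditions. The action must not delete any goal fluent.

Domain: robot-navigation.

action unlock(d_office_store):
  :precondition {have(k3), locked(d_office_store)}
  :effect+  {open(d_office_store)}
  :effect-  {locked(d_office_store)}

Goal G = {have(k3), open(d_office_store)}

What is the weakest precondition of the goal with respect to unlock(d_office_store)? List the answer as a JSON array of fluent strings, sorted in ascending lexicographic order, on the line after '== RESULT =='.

Compute (G \ add) ∪ pre:
  G ∩ del = {}  (empty — regression defined)
  G \ add = {have(k3), open(d_office_store)} \ {open(d_office_store)} = {have(k3)}
  ∪ pre   = {have(k3)} ∪ {have(k3), locked(d_office_store)}
          = {have(k3), locked(d_office_store)}

== RESULT ==
["have(k3)", "locked(d_office_store)"]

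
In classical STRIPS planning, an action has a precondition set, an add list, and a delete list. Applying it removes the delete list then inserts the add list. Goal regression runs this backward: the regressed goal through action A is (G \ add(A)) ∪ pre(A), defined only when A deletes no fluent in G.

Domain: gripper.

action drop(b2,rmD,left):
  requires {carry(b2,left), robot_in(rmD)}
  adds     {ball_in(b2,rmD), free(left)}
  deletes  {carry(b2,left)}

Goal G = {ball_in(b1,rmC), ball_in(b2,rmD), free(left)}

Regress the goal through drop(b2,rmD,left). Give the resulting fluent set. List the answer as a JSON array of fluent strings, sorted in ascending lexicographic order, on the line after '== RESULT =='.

Compute (G \ add) ∪ pre:
  G ∩ del = {}  (empty — regression defined)
  G \ add = {ball_in(b1,rmC), ball_in(b2,rmD), free(left)} \ {ball_in(b2,rmD), free(left)} = {ball_in(b1,rmC)}
  ∪ pre   = {ball_in(b1,rmC)} ∪ {carry(b2,left), robot_in(rmD)}
          = {ball_in(b1,rmC), carry(b2,left), robot_in(rmD)}

== RESULT ==
["ball_in(b1,rmC)", "carry(b2,left)", "robot_in(rmD)"]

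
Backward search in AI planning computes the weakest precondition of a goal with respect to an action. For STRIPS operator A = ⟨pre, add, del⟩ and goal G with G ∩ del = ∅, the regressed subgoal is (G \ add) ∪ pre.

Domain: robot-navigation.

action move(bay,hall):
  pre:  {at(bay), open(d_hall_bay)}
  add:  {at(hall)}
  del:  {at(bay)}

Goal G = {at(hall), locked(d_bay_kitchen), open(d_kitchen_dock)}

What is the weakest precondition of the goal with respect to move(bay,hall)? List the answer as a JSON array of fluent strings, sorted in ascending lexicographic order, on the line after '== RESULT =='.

Regress:
  G ∩ del = {}  (empty — regression defined)
  G \ add = {at(hall), locked(d_bay_kitchen), open(d_kitchen_dock)} \ {at(hall)} = {locked(d_bay_kitchen), open(d_kitchen_dock)}
  ∪ pre   = {locked(d_bay_kitchen), open(d_kitchen_dock)} ∪ {at(bay), open(d_hall_bay)}
          = {at(bay), locked(d_bay_kitchen), open(d_hall_bay), open(d_kitchen_dock)}

== RESULT ==
["at(bay)", "locked(d_bay_kitchen)", "open(d_hall_bay)", "open(d_kitchen_dock)"]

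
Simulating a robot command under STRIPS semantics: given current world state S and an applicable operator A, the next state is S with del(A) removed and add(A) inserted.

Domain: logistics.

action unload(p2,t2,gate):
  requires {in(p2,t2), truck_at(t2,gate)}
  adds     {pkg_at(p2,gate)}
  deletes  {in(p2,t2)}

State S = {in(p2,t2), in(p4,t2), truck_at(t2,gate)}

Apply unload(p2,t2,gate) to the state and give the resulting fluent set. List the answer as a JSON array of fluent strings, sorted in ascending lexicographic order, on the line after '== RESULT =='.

Progress:
  pre ⊆ S: {in(p2,t2), truck_at(t2,gate)} ⊆ S  — applicable
  S \ del = {in(p4,t2), truck_at(t2,gate)}
  ∪ add   = {in(p4,t2), pkg_at(p2,gate), truck_at(t2,gate)}

== RESULT ==
["in(p4,t2)", "pkg_at(p2,gate)", "truck_at(t2,gate)"]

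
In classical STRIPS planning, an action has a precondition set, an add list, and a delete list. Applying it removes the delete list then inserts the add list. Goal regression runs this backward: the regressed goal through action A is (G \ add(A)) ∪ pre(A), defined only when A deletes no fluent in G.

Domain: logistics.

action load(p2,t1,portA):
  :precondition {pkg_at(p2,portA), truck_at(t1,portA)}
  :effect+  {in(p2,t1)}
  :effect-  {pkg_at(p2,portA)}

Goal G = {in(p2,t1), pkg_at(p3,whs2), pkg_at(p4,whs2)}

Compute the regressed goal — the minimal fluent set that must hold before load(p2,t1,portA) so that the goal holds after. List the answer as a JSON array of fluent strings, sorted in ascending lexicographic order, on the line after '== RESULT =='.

Compute (G \ add) ∪ pre:
  G ∩ del = {}  (empty — regression defined)
  G \ add = {in(p2,t1), pkg_at(p3,whs2), pkg_at(p4,whs2)} \ {in(p2,t1)} = {pkg_at(p3,whs2), pkg_at(p4,whs2)}
  ∪ pre   = {pkg_at(p3,whs2), pkg_at(p4,whs2)} ∪ {pkg_at(p2,portA), truck_at(t1,portA)}
          = {pkg_at(p2,portA), pkg_at(p3,whs2), pkg_at(p4,whs2), truck_at(t1,portA)}

== RESULT ==
["pkg_at(p2,portA)", "pkg_at(p3,whs2)", "pkg_at(p4,whs2)", "truck_at(t1,portA)"]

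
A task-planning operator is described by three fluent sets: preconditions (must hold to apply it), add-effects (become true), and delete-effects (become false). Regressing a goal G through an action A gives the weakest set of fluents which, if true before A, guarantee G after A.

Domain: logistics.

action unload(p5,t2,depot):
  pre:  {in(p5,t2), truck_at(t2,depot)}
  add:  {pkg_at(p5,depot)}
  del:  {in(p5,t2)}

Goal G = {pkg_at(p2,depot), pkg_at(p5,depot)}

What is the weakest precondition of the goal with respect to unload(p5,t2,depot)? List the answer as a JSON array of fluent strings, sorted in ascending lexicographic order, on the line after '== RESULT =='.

Compute (G \ add) ∪ pre:
  G ∩ del = {}  (empty — regression defined)
  G \ add = {pkg_at(p2,depot), pkg_at(p5,depot)} \ {pkg_at(p5,depot)} = {pkg_at(p2,depot)}
  ∪ pre   = {pkg_at(p2,depot)} ∪ {in(p5,t2), truck_at(t2,depot)}
          = {in(p5,t2), pkg_at(p2,depot), truck_at(t2,depot)}

== RESULT ==
["in(p5,t2)", "pkg_at(p2,depot)", "truck_at(t2,depot)"]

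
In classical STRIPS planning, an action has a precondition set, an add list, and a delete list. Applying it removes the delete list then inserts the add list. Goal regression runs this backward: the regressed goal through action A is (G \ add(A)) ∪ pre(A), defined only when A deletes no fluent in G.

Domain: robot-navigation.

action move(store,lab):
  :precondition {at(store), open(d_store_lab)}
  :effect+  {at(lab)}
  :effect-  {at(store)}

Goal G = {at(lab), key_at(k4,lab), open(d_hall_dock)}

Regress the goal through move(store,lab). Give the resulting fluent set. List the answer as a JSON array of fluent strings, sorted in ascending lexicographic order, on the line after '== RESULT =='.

Regress:
  G ∩ del = {}  (empty — regression defined)
  G \ add = {at(lab), key_at(k4,lab), open(d_hall_dock)} \ {at(lab)} = {key_at(k4,lab), open(d_hall_dock)}
  ∪ pre   = {key_at(k4,lab), open(d_hall_dock)} ∪ {at(store), open(d_store_lab)}
          = {at(store), key_at(k4,lab), open(d_hall_dock), open(d_store_lab)}

== RESULT ==
["at(store)", "key_at(k4,lab)", "open(d_hall_dock)", "open(d_store_lab)"]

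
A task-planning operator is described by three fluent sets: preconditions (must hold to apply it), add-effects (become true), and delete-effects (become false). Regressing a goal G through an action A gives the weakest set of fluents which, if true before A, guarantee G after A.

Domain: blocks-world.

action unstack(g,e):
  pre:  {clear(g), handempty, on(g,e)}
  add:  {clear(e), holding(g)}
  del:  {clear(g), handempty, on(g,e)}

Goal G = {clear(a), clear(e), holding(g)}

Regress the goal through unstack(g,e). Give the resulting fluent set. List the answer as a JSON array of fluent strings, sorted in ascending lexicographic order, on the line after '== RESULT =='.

Compute (G \ add) ∪ pre:
  G ∩ del = {}  (empty — regression defined)
  G \ add = {clear(a), clear(e), holding(g)} \ {clear(e), holding(g)} = {clear(a)}
  ∪ pre   = {clear(a)} ∪ {clear(g), handempty, on(g,e)}
          = {clear(a), clear(g), handempty, on(g,e)}

== RESULT ==
["clear(a)", "clear(g)", "handempty", "on(g,e)"]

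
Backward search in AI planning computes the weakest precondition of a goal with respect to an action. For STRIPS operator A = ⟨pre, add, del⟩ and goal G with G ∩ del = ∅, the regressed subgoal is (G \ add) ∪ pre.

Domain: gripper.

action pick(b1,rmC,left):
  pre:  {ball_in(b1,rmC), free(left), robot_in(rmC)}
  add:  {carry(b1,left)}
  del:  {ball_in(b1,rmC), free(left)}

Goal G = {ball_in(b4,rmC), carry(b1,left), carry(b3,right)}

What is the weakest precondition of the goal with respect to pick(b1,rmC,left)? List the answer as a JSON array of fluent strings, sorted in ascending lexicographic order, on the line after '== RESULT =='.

Regress:
  G ∩ del = {}  (empty — regression defined)
  G \ add = {ball_in(b4,rmC), carry(b1,left), carry(b3,right)} \ {carry(b1,left)} = {ball_in(b4,rmC), carry(b3,right)}
  ∪ pre   = {ball_in(b4,rmC), carry(b3,right)} ∪ {ball_in(b1,rmC), free(left), robot_in(rmC)}
          = {ball_in(b1,rmC), ball_in(b4,rmC), carry(b3,right), free(left), robot_in(rmC)}

== RESULT ==
["ball_in(b1,rmC)", "ball_in(b4,rmC)", "carry(b3,right)", "free(left)", "robot_in(rmC)"]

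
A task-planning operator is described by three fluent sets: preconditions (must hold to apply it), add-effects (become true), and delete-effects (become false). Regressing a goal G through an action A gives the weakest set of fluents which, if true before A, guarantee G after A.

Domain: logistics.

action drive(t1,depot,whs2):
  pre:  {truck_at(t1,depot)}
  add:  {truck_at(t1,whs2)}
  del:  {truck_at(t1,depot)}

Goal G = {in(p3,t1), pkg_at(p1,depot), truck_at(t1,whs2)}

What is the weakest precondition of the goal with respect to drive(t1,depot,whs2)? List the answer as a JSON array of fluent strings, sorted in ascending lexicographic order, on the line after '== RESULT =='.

Regress:
  G ∩ del = {}  (empty — regression defined)
  G \ add = {in(p3,t1), pkg_at(p1,depot), truck_at(t1,whs2)} \ {truck_at(t1,whs2)} = {in(p3,t1), pkg_at(p1,depot)}
  ∪ pre   = {in(p3,t1), pkg_at(p1,depot)} ∪ {truck_at(t1,depot)}
          = {in(p3,t1), pkg_at(p1,depot), truck_at(t1,depot)}

== RESULT ==
["in(p3,t1)", "pkg_at(p1,depot)", "truck_at(t1,depot)"]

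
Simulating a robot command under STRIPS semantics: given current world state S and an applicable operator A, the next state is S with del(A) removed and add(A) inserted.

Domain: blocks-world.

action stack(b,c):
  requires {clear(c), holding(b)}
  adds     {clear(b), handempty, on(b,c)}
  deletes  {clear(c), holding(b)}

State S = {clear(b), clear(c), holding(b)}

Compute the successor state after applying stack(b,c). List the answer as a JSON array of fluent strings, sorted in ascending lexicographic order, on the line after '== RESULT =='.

Progress:
  pre ⊆ S: {clear(c), holding(b)} ⊆ S  — applicable
  S \ del = {clear(b)}
  ∪ add   = {clear(b), handempty, on(b,c)}

== RESULT ==
["clear(b)", "handempty", "on(b,c)"]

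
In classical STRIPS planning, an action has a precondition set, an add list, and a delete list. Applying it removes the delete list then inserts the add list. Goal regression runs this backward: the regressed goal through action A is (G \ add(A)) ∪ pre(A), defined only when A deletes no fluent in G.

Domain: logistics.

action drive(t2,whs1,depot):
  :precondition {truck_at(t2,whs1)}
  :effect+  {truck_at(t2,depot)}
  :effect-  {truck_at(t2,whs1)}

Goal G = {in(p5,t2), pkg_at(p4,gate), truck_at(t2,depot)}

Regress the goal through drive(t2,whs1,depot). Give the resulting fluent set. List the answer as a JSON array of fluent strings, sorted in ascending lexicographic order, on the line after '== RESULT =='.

Compute (G \ add) ∪ pre:
  G ∩ del = {}  (empty — regression defined)
  G \ add = {in(p5,t2), pkg_at(p4,gate), truck_at(t2,depot)} \ {truck_at(t2,depot)} = {in(p5,t2), pkg_at(p4,gate)}
  ∪ pre   = {in(p5,t2), pkg_at(p4,gate)} ∪ {truck_at(t2,whs1)}
          = {in(p5,t2), pkg_at(p4,gate), truck_at(t2,whs1)}

== RESULT ==
["in(p5,t2)", "pkg_at(p4,gate)", "truck_at(t2,whs1)"]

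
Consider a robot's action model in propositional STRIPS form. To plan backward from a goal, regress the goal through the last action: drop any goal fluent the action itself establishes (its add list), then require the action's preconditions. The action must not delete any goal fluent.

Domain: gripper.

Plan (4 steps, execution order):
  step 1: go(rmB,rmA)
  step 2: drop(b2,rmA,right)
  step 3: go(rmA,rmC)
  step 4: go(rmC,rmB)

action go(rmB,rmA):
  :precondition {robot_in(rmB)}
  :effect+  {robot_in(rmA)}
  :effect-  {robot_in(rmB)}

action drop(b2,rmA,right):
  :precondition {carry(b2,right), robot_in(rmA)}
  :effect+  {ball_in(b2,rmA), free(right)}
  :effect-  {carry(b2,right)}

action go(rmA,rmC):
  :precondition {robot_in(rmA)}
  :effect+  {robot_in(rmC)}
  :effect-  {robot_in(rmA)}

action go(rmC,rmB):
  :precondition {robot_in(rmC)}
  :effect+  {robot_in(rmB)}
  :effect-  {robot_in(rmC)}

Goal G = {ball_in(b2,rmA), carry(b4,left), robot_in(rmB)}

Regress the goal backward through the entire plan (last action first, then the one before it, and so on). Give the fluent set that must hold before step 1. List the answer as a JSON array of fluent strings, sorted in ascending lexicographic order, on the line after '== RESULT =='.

Work backward from the goal:
  through step 4 (go(rmC,rmB)): drop {robot_in(rmB)}, keep {ball_in(b2,rmA), carry(b4,left)}, require {robot_in(rmC)}
    → {ball_in(b2,rmA), carry(b4,left), robot_in(rmC)}
  through step 3 (go(rmA,rmC)): drop {robot_in(rmC)}, keep {ball_in(b2,rmA), carry(b4,left)}, require {robot_in(rmA)}
    → {ball_in(b2,rmA), carry(b4,left), robot_in(rmA)}
  through step 2 (drop(b2,rmA,right)): drop {ball_in(b2,rmA)}, keep {carry(b4,left), robot_in(rmA)}, require {carry(b2,right), robot_in(rmA)}
    → {carry(b2,right), carry(b4,left), robot_in(rmA)}
  through step 1 (go(rmB,rmA)): drop {robot_in(rmA)}, keep {carry(b2,right), carry(b4,left)}, require {robot_in(rmB)}
    → {carry(b2,right), carry(b4,left), robot_in(rmB)}

== RESULT ==
["carry(b2,right)", "carry(b4,left)", "robot_in(rmB)"]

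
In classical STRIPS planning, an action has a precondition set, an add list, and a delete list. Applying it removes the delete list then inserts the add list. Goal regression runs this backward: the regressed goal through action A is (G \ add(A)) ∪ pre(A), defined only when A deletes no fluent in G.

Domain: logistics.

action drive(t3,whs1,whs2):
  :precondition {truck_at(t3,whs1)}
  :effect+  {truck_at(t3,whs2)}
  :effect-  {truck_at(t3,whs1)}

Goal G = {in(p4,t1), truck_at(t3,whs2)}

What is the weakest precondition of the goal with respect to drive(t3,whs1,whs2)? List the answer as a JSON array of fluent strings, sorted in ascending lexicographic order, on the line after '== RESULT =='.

Regress:
  G ∩ del = {}  (empty — regression defined)
  G \ add = {in(p4,t1), truck_at(t3,whs2)} \ {truck_at(t3,whs2)} = {in(p4,t1)}
  ∪ pre   = {in(p4,t1)} ∪ {truck_at(t3,whs1)}
          = {in(p4,t1), truck_at(t3,whs1)}

== RESULT ==
["in(p4,t1)", "truck_at(t3,whs1)"]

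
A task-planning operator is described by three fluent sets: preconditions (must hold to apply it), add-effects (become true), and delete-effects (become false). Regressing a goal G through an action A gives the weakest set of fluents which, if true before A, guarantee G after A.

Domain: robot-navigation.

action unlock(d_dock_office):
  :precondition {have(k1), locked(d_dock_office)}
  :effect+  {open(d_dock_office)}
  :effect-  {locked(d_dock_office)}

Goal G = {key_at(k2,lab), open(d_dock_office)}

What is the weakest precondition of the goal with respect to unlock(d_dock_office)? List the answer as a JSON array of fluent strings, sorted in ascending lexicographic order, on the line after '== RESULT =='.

Compute (G \ add) ∪ pre:
  G ∩ del = {}  (empty — regression defined)
  G \ add = {key_at(k2,lab), open(d_dock_office)} \ {open(d_dock_office)} = {key_at(k2,lab)}
  ∪ pre   = {key_at(k2,lab)} ∪ {have(k1), locked(d_dock_office)}
          = {have(k1), key_at(k2,lab), locked(d_dock_office)}

== RESULT ==
["have(k1)", "key_at(k2,lab)", "locked(d_dock_office)"]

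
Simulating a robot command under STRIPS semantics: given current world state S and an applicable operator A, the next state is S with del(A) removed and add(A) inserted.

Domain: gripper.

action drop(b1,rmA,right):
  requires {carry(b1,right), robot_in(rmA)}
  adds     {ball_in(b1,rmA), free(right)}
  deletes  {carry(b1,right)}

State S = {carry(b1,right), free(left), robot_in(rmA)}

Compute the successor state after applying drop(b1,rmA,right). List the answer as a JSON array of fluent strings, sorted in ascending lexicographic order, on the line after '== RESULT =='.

Compute (S \ del) ∪ add:
  pre ⊆ S: {carry(b1,right), robot_in(rmA)} ⊆ S  — applicable
  S \ del = {free(left), robot_in(rmA)}
  ∪ add   = {ball_in(b1,rmA), free(left), free(right), robot_in(rmA)}

== RESULT ==
["ball_in(b1,rmA)", "free(left)", "free(right)", "robot_in(rmA)"]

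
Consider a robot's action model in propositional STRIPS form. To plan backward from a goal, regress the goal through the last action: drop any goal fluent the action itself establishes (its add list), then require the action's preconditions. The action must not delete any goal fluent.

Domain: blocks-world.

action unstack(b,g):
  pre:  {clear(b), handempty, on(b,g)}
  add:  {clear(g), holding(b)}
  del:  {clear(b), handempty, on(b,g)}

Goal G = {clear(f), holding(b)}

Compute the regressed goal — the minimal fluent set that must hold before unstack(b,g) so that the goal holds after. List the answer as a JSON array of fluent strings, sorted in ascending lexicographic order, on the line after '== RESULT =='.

Compute (G \ add) ∪ pre:
  G ∩ del = {}  (empty — regression defined)
  G \ add = {clear(f), holding(b)} \ {clear(g), holding(b)} = {clear(f)}
  ∪ pre   = {clear(f)} ∪ {clear(b), handempty, on(b,g)}
          = {clear(b), clear(f), handempty, on(b,g)}

== RESULT ==
["clear(b)", "clear(f)", "handempty", "on(b,g)"]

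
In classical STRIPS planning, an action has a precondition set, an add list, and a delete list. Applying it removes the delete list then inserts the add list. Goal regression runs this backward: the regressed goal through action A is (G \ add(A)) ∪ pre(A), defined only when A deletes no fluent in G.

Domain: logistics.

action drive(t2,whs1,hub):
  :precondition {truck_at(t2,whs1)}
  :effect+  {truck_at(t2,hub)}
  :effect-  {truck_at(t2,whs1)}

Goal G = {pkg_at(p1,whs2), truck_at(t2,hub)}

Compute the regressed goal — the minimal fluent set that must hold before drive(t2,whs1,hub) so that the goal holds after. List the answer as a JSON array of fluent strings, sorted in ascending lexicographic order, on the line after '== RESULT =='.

Compute (G \ add) ∪ pre:
  G ∩ del = {}  (empty — regression defined)
  G \ add = {pkg_at(p1,whs2), truck_at(t2,hub)} \ {truck_at(t2,hub)} = {pkg_at(p1,whs2)}
  ∪ pre   = {pkg_at(p1,whs2)} ∪ {truck_at(t2,whs1)}
          = {pkg_at(p1,whs2), truck_at(t2,whs1)}

== RESULT ==
["pkg_at(p1,whs2)", "truck_at(t2,whs1)"]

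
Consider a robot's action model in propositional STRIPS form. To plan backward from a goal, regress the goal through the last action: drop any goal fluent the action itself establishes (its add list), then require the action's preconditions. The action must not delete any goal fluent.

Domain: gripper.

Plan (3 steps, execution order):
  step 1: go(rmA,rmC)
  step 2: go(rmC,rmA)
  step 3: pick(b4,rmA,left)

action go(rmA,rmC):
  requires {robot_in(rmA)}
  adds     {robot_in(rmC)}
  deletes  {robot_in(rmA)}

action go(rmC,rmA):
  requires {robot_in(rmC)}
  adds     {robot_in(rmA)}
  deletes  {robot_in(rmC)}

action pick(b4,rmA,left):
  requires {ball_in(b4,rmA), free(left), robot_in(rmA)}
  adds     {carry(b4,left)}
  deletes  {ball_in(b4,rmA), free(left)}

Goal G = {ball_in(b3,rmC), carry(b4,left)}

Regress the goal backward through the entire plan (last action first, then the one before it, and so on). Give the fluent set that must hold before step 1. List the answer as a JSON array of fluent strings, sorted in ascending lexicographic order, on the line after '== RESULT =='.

Work backward from the goal:
  through step 3 (pick(b4,rmA,left)): drop {carry(b4,left)}, keep {ball_in(b3,rmC)}, require {ball_in(b4,rmA), free(left), robot_in(rmA)}
    → {ball_in(b3,rmC), ball_in(b4,rmA), free(left), robot_in(rmA)}
  through step 2 (go(rmC,rmA)): drop {robot_in(rmA)}, keep {ball_in(b3,rmC), ball_in(b4,rmA), free(left)}, require {robot_in(rmC)}
    → {ball_in(b3,rmC), ball_in(b4,rmA), free(left), robot_in(rmC)}
  through step 1 (go(rmA,rmC)): drop {robot_in(rmC)}, keep {ball_in(b3,rmC), ball_in(b4,rmA), free(left)}, require {robot_in(rmA)}
    → {ball_in(b3,rmC), ball_in(b4,rmA), free(left), robot_in(rmA)}

== RESULT ==
["ball_in(b3,rmC)", "ball_in(b4,rmA)", "free(left)", "robot_in(rmA)"]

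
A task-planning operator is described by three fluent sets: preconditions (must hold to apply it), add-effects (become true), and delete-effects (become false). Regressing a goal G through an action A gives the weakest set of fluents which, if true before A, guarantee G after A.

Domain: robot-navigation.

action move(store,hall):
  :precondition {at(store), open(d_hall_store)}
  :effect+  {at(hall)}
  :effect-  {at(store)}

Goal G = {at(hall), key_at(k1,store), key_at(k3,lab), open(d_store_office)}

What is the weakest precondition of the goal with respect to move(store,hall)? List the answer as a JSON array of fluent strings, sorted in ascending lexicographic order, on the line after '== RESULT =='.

Regress:
  G ∩ del = {}  (empty — regression defined)
  G \ add = {at(hall), key_at(k1,store), key_at(k3,lab), open(d_store_office)} \ {at(hall)} = {key_at(k1,store), key_at(k3,lab), open(d_store_office)}
  ∪ pre   = {key_at(k1,store), key_at(k3,lab), open(d_store_office)} ∪ {at(store), open(d_hall_store)}
          = {at(store), key_at(k1,store), key_at(k3,lab), open(d_hall_store), open(d_store_office)}

== RESULT ==
["at(store)", "key_at(k1,store)", "key_at(k3,lab)", "open(d_hall_store)", "open(d_store_office)"]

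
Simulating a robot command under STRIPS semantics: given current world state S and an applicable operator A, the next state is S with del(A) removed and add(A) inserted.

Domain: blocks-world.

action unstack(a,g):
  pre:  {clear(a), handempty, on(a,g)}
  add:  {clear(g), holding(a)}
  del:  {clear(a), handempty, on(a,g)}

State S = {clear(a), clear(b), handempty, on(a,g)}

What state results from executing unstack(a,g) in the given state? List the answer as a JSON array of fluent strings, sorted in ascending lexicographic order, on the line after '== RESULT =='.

Progress:
  pre ⊆ S: {clear(a), handempty, on(a,g)} ⊆ S  — applicable
  S \ del = {clear(b)}
  ∪ add   = {clear(b), clear(g), holding(a)}

== RESULT ==
["clear(b)", "clear(g)", "holding(a)"]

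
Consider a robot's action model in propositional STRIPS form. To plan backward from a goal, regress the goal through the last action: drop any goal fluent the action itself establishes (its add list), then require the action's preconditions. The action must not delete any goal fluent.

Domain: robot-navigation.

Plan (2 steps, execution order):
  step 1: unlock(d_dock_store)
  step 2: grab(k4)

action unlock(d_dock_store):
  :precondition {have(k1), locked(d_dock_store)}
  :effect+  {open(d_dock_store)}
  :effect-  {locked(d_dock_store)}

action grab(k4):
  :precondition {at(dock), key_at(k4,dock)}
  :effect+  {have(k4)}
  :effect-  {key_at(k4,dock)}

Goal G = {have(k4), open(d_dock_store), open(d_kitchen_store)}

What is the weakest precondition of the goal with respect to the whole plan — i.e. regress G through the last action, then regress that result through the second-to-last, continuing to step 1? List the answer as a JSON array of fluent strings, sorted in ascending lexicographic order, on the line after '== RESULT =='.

Work backward from the goal:
  through step 2 (grab(k4)): drop {have(k4)}, keep {open(d_dock_store), open(d_kitchen_store)}, require {at(dock), key_at(k4,dock)}
    → {at(dock), key_at(k4,dock), open(d_dock_store), open(d_kitchen_store)}
  through step 1 (unlock(d_dock_store)): drop {open(d_dock_store)}, keep {at(dock), key_at(k4,dock), open(d_kitchen_store)}, require {have(k1), locked(d_dock_store)}
    → {at(dock), have(k1), key_at(k4,dock), locked(d_dock_store), open(d_kitchen_store)}

== RESULT ==
["at(dock)", "have(k1)", "key_at(k4,dock)", "locked(d_dock_store)", "open(d_kitchen_store)"]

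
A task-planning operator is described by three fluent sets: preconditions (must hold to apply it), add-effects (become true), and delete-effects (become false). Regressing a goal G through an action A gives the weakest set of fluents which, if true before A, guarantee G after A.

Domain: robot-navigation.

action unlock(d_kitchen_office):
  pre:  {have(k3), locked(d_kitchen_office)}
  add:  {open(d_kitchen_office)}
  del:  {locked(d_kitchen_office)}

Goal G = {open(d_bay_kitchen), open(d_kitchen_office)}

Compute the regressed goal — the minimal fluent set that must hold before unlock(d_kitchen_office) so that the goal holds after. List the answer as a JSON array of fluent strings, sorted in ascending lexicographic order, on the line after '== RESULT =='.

Compute (G \ add) ∪ pre:
  G ∩ del = {}  (empty — regression defined)
  G \ add = {open(d_bay_kitchen), open(d_kitchen_office)} \ {open(d_kitchen_office)} = {open(d_bay_kitchen)}
  ∪ pre   = {open(d_bay_kitchen)} ∪ {have(k3), locked(d_kitchen_office)}
          = {have(k3), locked(d_kitchen_office), open(d_bay_kitchen)}

== RESULT ==
["have(k3)", "locked(d_kitchen_office)", "open(d_bay_kitchen)"]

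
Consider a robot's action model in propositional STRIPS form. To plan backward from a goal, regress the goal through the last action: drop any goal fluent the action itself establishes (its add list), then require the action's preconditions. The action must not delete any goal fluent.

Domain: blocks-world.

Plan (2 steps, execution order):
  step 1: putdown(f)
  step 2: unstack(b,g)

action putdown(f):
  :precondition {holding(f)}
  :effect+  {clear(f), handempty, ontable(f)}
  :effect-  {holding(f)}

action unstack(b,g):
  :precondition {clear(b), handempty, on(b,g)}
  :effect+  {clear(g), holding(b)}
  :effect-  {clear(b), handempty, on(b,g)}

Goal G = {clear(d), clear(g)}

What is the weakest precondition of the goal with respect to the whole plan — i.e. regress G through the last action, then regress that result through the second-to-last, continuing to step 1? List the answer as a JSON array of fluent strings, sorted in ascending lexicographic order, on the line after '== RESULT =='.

Work backward from the goal:
  through step 2 (unstack(b,g)): drop {clear(g)}, keep {clear(d)}, require {clear(b), handempty, on(b,g)}
    → {clear(b), clear(d), handempty, on(b,g)}
  through step 1 (putdown(f)): drop {handempty}, keep {clear(b), clear(d), on(b,g)}, require {holding(f)}
    → {clear(b), clear(d), holding(f), on(b,g)}

== RESULT ==
["clear(b)", "clear(d)", "holding(f)", "on(b,g)"]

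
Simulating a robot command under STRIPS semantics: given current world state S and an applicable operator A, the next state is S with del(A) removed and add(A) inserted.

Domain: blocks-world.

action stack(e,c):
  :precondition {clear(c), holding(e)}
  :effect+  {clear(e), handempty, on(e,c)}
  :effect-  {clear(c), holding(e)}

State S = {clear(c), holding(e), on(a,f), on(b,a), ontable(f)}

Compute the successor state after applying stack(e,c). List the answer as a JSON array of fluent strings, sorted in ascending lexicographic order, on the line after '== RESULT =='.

Progress:
  pre ⊆ S: {clear(c), holding(e)} ⊆ S  — applicable
  S \ del = {on(a,f), on(b,a), ontable(f)}
  ∪ add   = {clear(e), handempty, on(a,f), on(b,a), on(e,c), ontable(f)}

== RESULT ==
["clear(e)", "handempty", "on(a,f)", "on(b,a)", "on(e,c)", "ontable(f)"]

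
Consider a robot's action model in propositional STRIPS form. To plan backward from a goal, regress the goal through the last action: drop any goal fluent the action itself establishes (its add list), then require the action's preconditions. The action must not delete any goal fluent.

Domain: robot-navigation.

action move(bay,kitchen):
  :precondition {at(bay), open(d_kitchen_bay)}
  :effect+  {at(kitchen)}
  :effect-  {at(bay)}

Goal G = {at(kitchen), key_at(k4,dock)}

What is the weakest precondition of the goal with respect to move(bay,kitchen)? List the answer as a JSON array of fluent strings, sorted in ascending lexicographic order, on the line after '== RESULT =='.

Regress:
  G ∩ del = {}  (empty — regression defined)
  G \ add = {at(kitchen), key_at(k4,dock)} \ {at(kitchen)} = {key_at(k4,dock)}
  ∪ pre   = {key_at(k4,dock)} ∪ {at(bay), open(d_kitchen_bay)}
          = {at(bay), key_at(k4,dock), open(d_kitchen_bay)}

== RESULT ==
["at(bay)", "key_at(k4,dock)", "open(d_kitchen_bay)"]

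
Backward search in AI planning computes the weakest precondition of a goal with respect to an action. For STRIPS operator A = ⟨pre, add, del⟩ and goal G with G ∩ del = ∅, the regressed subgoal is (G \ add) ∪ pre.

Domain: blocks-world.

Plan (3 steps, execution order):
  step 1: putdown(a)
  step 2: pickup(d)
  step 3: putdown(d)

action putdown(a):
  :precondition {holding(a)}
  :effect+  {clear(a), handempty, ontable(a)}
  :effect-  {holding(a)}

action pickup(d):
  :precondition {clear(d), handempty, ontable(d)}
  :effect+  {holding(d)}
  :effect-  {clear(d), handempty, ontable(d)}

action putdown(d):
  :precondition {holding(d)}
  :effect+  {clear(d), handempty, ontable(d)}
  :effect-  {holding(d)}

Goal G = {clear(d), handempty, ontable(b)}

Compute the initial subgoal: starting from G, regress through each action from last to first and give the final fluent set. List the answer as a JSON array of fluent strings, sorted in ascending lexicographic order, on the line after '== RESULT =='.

Regress step by step:
  through step 3 (putdown(d)): drop {clear(d), handempty}, keep {ontable(b)}, require {holding(d)}
    → {holding(d), ontable(b)}
  through step 2 (pickup(d)): drop {holding(d)}, keep {ontable(b)}, require {clear(d), handempty, ontable(d)}
    → {clear(d), handempty, ontable(b), ontable(d)}
  through step 1 (putdown(a)): drop {handempty}, keep {clear(d), ontable(b), ontable(d)}, require {holding(a)}
    → {clear(d), holding(a), ontable(b), ontable(d)}

== RESULT ==
["clear(d)", "holding(a)", "ontable(b)", "ontable(d)"]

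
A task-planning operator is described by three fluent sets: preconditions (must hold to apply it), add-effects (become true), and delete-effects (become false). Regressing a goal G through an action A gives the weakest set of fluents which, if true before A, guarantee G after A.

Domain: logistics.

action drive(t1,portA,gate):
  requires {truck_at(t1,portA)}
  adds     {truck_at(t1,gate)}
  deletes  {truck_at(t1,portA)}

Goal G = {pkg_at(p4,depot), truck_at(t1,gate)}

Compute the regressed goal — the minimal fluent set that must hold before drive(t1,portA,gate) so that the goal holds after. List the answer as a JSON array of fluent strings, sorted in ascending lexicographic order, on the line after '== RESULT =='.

Compute (G \ add) ∪ pre:
  G ∩ del = {}  (empty — regression defined)
  G \ add = {pkg_at(p4,depot), truck_at(t1,gate)} \ {truck_at(t1,gate)} = {pkg_at(p4,depot)}
  ∪ pre   = {pkg_at(p4,depot)} ∪ {truck_at(t1,portA)}
          = {pkg_at(p4,depot), truck_at(t1,portA)}

== RESULT ==
["pkg_at(p4,depot)", "truck_at(t1,portA)"]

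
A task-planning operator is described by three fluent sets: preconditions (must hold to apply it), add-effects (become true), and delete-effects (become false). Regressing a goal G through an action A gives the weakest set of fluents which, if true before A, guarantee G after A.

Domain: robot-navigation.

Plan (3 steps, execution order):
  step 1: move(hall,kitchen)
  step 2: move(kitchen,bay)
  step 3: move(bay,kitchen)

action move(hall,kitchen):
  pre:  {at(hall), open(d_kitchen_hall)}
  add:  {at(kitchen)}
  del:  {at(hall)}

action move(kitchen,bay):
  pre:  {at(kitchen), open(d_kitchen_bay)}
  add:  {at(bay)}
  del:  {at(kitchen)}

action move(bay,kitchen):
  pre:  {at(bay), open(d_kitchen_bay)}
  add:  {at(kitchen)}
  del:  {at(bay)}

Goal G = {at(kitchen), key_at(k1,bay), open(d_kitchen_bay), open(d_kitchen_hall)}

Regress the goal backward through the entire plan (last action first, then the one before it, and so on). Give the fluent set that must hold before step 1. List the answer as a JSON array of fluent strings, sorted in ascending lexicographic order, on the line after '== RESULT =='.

Regress step by step:
  through step 3 (move(bay,kitchen)): drop {at(kitchen)}, keep {key_at(k1,bay), open(d_kitchen_bay), open(d_kitchen_hall)}, require {at(bay), open(d_kitchen_bay)}
    → {at(bay), key_at(k1,bay), open(d_kitchen_bay), open(d_kitchen_hall)}
  through step 2 (move(kitchen,bay)): drop {at(bay)}, keep {key_at(k1,bay), open(d_kitchen_bay), open(d_kitchen_hall)}, require {at(kitchen), open(d_kitchen_bay)}
    → {at(kitchen), key_at(k1,bay), open(d_kitchen_bay), open(d_kitchen_hall)}
  through step 1 (move(hall,kitchen)): drop {at(kitchen)}, keep {key_at(k1,bay), open(d_kitchen_bay), open(d_kitchen_hall)}, require {at(hall), open(d_kitchen_hall)}
    → {at(hall), key_at(k1,bay), open(d_kitchen_bay), open(d_kitchen_hall)}

== RESULT ==
["at(hall)", "key_at(k1,bay)", "open(d_kitchen_bay)", "open(d_kitchen_hall)"]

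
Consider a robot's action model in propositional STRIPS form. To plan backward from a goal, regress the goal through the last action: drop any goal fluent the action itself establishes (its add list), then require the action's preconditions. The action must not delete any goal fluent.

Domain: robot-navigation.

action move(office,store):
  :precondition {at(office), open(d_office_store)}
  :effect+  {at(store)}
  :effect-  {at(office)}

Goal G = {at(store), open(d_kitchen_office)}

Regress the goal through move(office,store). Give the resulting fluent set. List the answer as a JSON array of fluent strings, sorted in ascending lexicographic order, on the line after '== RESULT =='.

Compute (G \ add) ∪ pre:
  G ∩ del = {}  (empty — regression defined)
  G \ add = {at(store), open(d_kitchen_office)} \ {at(store)} = {open(d_kitchen_office)}
  ∪ pre   = {open(d_kitchen_office)} ∪ {at(office), open(d_office_store)}
          = {at(office), open(d_kitchen_office), open(d_office_store)}

== RESULT ==
["at(office)", "open(d_kitchen_office)", "open(d_office_store)"]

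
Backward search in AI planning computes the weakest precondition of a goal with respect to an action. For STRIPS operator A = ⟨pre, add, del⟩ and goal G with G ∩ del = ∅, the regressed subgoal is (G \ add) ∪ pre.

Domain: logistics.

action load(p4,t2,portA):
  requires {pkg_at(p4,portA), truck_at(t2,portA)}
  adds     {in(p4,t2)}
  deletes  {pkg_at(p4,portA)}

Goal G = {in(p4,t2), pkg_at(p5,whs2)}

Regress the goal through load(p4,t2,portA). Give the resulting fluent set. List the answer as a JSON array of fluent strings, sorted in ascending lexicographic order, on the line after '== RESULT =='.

Regress:
  G ∩ del = {}  (empty — regression defined)
  G \ add = {in(p4,t2), pkg_at(p5,whs2)} \ {in(p4,t2)} = {pkg_at(p5,whs2)}
  ∪ pre   = {pkg_at(p5,whs2)} ∪ {pkg_at(p4,portA), truck_at(t2,portA)}
          = {pkg_at(p4,portA), pkg_at(p5,whs2), truck_at(t2,portA)}

== RESULT ==
["pkg_at(p4,portA)", "pkg_at(p5,whs2)", "truck_at(t2,portA)"]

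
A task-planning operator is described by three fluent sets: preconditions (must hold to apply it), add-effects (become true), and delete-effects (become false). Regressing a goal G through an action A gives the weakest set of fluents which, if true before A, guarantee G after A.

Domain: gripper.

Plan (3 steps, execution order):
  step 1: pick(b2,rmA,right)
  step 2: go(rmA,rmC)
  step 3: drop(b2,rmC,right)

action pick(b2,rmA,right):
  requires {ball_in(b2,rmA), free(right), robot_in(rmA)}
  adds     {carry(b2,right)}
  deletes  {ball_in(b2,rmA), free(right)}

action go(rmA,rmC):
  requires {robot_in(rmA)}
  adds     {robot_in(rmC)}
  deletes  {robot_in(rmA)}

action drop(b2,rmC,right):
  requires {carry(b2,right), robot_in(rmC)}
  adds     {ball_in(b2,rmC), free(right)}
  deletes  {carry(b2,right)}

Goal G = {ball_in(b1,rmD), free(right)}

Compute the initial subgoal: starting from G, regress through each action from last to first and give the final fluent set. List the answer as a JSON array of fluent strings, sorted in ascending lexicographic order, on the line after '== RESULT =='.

Regress step by step:
  through step 3 (drop(b2,rmC,right)): drop {free(right)}, keep {ball_in(b1,rmD)}, require {carry(b2,right), robot_in(rmC)}
    → {ball_in(b1,rmD), carry(b2,right), robot_in(rmC)}
  through step 2 (go(rmA,rmC)): drop {robot_in(rmC)}, keep {ball_in(b1,rmD), carry(b2,right)}, require {robot_in(rmA)}
    → {ball_in(b1,rmD), carry(b2,right), robot_in(rmA)}
  through step 1 (pick(b2,rmA,right)): drop {carry(b2,right)}, keep {ball_in(b1,rmD), robot_in(rmA)}, require {ball_in(b2,rmA), free(right), robot_in(rmA)}
    → {ball_in(b1,rmD), ball_in(b2,rmA), free(right), robot_in(rmA)}

== RESULT ==
["ball_in(b1,rmD)", "ball_in(b2,rmA)", "free(right)", "robot_in(rmA)"]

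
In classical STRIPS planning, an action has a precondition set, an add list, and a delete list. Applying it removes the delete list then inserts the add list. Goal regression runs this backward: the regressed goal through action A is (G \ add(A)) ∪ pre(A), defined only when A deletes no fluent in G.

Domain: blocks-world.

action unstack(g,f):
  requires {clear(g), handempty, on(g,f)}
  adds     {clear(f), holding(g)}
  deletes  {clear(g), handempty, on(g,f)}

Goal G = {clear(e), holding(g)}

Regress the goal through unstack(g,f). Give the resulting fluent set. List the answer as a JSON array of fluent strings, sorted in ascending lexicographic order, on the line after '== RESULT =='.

Compute (G \ add) ∪ pre:
  G ∩ del = {}  (empty — regression defined)
  G \ add = {clear(e), holding(g)} \ {clear(f), holding(g)} = {clear(e)}
  ∪ pre   = {clear(e)} ∪ {clear(g), handempty, on(g,f)}
          = {clear(e), clear(g), handempty, on(g,f)}

== RESULT ==
["clear(e)", "clear(g)", "handempty", "on(g,f)"]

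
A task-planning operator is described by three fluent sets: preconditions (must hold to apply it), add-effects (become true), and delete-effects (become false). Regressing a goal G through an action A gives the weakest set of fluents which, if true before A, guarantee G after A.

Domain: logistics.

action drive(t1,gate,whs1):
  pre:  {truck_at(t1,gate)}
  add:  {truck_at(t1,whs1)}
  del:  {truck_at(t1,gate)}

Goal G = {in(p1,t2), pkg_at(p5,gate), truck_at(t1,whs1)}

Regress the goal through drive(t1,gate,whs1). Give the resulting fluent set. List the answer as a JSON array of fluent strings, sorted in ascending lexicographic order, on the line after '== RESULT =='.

Regress:
  G ∩ del = {}  (empty — regression defined)
  G \ add = {in(p1,t2), pkg_at(p5,gate), truck_at(t1,whs1)} \ {truck_at(t1,whs1)} = {in(p1,t2), pkg_at(p5,gate)}
  ∪ pre   = {in(p1,t2), pkg_at(p5,gate)} ∪ {truck_at(t1,gate)}
          = {in(p1,t2), pkg_at(p5,gate), truck_at(t1,gate)}

== RESULT ==
["in(p1,t2)", "pkg_at(p5,gate)", "truck_at(t1,gate)"]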